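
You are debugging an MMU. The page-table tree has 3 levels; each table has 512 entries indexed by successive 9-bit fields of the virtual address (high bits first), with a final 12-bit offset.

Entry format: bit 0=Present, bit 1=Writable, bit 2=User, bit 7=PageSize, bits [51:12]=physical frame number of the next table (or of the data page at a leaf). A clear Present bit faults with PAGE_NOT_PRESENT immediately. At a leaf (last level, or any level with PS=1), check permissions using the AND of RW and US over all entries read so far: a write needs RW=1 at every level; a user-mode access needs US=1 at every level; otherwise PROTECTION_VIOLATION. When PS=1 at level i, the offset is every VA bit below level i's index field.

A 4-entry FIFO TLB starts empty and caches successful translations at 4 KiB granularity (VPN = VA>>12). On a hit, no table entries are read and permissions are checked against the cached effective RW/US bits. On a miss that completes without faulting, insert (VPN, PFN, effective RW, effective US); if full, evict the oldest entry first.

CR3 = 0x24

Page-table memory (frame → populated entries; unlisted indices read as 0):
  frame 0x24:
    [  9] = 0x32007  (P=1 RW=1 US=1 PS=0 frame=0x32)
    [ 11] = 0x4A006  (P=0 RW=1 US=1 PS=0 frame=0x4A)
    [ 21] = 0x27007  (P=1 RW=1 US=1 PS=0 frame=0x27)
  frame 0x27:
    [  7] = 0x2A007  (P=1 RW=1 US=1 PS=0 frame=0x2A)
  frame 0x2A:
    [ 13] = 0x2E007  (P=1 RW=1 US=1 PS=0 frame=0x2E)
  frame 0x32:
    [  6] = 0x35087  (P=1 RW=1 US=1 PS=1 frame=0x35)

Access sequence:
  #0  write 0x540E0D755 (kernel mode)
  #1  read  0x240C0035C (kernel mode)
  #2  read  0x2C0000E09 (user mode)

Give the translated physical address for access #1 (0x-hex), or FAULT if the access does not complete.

Per-access translation:
#0 VA=0x540E0D755 (w,kernel):
  [0] read 0x24 idx=21: raw=0x27007 flags P=1 W=1 U=1 S=0
  [1] read 0x27 idx=7: raw=0x2A007 flags P=1 W=1 U=1 S=0
  [2] read 0x2A idx=13: raw=0x2E007 flags P=1 W=1 U=1 S=0
  → PA=0x2E755  (3 entries read)
#1 VA=0x240C0035C (r,kernel):
  [0] read 0x24 idx=9: raw=0x32007 flags P=1 W=1 U=1 S=0
  [1] read 0x32 idx=6: raw=0x35087 flags P=1 W=1 U=1 S=1
  → PA=0x3535C (huge @L1)  (2 entries read)
#2 VA=0x2C0000E09 (r,user):
  [0] read 0x24 idx=11: raw=0x4A006 flags P=0 W=1 U=1 S=0
  ✗ PAGE_NOT_PRESENT  [1 reads]

Access #1 PA: 0x3535C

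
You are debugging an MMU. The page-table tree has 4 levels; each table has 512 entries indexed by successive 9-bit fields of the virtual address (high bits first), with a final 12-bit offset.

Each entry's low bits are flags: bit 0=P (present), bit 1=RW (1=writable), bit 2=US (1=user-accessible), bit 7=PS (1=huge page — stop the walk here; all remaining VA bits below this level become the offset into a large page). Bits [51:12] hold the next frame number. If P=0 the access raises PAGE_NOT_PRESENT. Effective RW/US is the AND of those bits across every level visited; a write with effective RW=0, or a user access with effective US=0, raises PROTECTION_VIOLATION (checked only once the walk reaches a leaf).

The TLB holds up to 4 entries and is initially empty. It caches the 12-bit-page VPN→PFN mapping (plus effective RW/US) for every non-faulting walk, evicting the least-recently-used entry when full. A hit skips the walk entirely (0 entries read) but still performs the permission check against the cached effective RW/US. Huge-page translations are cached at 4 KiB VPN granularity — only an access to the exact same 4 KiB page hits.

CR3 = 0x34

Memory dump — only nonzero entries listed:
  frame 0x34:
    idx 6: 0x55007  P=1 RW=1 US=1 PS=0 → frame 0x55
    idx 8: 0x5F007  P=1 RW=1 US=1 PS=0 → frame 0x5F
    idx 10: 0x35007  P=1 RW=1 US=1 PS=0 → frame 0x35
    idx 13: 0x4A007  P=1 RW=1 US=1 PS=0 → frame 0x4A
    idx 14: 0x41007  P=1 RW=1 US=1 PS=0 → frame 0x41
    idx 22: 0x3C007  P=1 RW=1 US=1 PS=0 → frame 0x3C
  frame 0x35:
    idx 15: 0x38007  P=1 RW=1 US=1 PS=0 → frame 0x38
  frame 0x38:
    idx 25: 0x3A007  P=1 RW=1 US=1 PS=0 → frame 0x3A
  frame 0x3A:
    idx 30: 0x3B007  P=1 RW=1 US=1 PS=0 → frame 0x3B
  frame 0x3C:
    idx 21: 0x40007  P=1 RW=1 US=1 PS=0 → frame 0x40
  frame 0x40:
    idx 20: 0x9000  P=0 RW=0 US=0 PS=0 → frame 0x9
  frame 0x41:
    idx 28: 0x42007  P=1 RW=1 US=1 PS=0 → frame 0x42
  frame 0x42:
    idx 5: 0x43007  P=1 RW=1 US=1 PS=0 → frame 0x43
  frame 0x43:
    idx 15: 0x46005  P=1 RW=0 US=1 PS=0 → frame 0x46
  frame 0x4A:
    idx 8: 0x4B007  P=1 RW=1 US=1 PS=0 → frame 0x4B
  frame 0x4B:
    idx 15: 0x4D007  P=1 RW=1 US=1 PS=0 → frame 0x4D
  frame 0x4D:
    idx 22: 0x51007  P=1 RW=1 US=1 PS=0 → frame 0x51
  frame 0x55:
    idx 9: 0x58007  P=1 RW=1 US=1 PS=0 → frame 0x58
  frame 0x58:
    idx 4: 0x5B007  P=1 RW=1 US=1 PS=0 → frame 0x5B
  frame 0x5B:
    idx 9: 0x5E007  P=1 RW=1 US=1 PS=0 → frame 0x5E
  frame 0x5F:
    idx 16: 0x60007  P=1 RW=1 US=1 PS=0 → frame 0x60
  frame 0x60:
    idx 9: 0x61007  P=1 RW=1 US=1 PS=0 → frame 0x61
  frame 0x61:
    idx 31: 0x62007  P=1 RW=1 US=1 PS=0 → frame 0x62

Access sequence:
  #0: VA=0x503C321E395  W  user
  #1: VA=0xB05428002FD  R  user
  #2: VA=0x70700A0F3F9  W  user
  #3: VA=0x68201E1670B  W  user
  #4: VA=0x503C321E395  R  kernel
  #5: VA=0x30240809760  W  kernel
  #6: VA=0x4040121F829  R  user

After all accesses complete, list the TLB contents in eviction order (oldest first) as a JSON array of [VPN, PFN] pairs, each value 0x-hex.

Per-access translation:
#0 VA=0x503C321E395 (w,user):
  lvl0: tbl 0x34, slot 10 ⇒ 0x35007 (P1/RW1/US1/PS0)
  lvl1: tbl 0x35, slot 15 ⇒ 0x38007 (P1/RW1/US1/PS0)
  lvl2: tbl 0x38, slot 25 ⇒ 0x3A007 (P1/RW1/US1/PS0)
  lvl3: tbl 0x3A, slot 30 ⇒ 0x3B007 (P1/RW1/US1/PS0)
  → PA=0x3B395  (4 entries read)
#1 VA=0xB05428002FD (r,user):
  lvl0: tbl 0x34, slot 22 ⇒ 0x3C007 (P1/RW1/US1/PS0)
  lvl1: tbl 0x3C, slot 21 ⇒ 0x40007 (P1/RW1/US1/PS0)
  lvl2: tbl 0x40, slot 20 ⇒ 0x9000 (P0/RW0/US0/PS0)
  → PAGE_NOT_PRESENT  (3 entries read)
#2 VA=0x70700A0F3F9 (w,user):
  lvl0: tbl 0x34, slot 14 ⇒ 0x41007 (P1/RW1/US1/PS0)
  lvl1: tbl 0x41, slot 28 ⇒ 0x42007 (P1/RW1/US1/PS0)
  lvl2: tbl 0x42, slot 5 ⇒ 0x43007 (P1/RW1/US1/PS0)
  lvl3: tbl 0x43, slot 15 ⇒ 0x46005 (P1/RW0/US1/PS0)
  → PROTECTION_VIOLATION  (4 entries read)
#3 VA=0x68201E1670B (w,user):
  lvl0: tbl 0x34, slot 13 ⇒ 0x4A007 (P1/RW1/US1/PS0)
  lvl1: tbl 0x4A, slot 8 ⇒ 0x4B007 (P1/RW1/US1/PS0)
  lvl2: tbl 0x4B, slot 15 ⇒ 0x4D007 (P1/RW1/US1/PS0)
  lvl3: tbl 0x4D, slot 22 ⇒ 0x51007 (P1/RW1/US1/PS0)
  → PA=0x5170B  (4 entries read)
#4 VA=0x503C321E395 (r,kernel):
  TLB hit vpn=0x503C321E → PA=0x3B395
#5 VA=0x30240809760 (w,kernel):
  lvl0: tbl 0x34, slot 6 ⇒ 0x55007 (P1/RW1/US1/PS0)
  lvl1: tbl 0x55, slot 9 ⇒ 0x58007 (P1/RW1/US1/PS0)
  lvl2: tbl 0x58, slot 4 ⇒ 0x5B007 (P1/RW1/US1/PS0)
  lvl3: tbl 0x5B, slot 9 ⇒ 0x5E007 (P1/RW1/US1/PS0)
  → PA=0x5E760  (4 entries read)
#6 VA=0x4040121F829 (r,user):
  lvl0: tbl 0x34, slot 8 ⇒ 0x5F007 (P1/RW1/US1/PS0)
  lvl1: tbl 0x5F, slot 16 ⇒ 0x60007 (P1/RW1/US1/PS0)
  lvl2: tbl 0x60, slot 9 ⇒ 0x61007 (P1/RW1/US1/PS0)
  lvl3: tbl 0x61, slot 31 ⇒ 0x62007 (P1/RW1/US1/PS0)
  → PA=0x62829  (4 entries read)

TLB: [["0x68201E16", "0x51"], ["0x503C321E", "0x3B"], ["0x30240809", "0x5E"], ["0x4040121F", "0x62"]]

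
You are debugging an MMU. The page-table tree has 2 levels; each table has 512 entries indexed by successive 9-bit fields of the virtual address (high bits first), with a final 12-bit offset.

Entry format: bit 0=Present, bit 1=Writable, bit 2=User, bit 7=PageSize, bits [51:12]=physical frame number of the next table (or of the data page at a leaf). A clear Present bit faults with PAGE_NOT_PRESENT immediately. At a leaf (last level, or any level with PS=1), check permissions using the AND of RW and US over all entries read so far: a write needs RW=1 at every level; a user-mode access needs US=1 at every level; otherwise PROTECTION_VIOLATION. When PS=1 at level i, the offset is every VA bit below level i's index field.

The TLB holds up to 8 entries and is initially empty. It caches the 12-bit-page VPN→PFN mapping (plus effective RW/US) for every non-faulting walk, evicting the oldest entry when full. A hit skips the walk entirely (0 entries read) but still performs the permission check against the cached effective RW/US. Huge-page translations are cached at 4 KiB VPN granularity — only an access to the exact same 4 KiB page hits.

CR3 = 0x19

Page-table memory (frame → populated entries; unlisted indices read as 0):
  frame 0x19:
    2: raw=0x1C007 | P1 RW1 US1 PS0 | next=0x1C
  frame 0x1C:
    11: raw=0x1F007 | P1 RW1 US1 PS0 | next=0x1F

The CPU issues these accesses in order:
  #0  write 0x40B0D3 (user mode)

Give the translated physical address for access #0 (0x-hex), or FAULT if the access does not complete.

Walk each access:
#0 VA=0x40B0D3 (w,user):
  L0: frame=0x19 idx=2 entry=0x1C007 [P=1 RW=1 US=1 PS=0]
  L1: frame=0x1C idx=11 entry=0x1F007 [P=1 RW=1 US=1 PS=0]
  ✓ 0x1F0D3  — 2 lookups

Access #0 PA: 0x1F0D3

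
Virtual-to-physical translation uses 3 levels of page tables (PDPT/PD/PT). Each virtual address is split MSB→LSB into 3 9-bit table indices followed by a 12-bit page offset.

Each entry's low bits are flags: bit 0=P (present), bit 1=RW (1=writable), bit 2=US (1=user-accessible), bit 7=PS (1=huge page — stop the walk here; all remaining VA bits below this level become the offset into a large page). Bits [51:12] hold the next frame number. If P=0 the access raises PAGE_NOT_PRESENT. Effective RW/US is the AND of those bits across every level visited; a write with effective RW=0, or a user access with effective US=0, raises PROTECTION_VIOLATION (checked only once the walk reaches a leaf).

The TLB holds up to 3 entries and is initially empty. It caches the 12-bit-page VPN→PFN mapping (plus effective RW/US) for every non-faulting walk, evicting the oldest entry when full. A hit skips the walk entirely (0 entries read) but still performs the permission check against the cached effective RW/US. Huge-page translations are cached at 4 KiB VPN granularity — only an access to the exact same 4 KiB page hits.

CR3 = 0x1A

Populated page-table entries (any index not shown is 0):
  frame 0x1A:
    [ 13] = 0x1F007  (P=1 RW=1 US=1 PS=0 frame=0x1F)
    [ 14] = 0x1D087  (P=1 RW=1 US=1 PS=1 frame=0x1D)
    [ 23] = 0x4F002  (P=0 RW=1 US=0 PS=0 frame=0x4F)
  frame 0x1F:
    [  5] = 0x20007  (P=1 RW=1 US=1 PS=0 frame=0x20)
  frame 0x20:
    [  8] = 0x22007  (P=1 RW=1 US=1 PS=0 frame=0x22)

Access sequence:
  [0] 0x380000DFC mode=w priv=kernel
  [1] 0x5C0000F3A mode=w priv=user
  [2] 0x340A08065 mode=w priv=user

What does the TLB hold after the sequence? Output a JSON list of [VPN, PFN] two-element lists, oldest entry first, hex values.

Trace:
#0 VA=0x380000DFC (w,kernel):
  L0 @0x1A[14] → 0x1D087  P=1,RW=1,US=1,PS=1
  ⇒ phys 0x1DDFC (huge @L0)  [1 reads]
#1 VA=0x5C0000F3A (w,user):
  L0 @0x1A[23] → 0x4F002  P=0,RW=1,US=0,PS=0
  ✗ PAGE_NOT_PRESENT  [1 reads]
#2 VA=0x340A08065 (w,user):
  L0 @0x1A[13] → 0x1F007  P=1,RW=1,US=1,PS=0
  L1 @0x1F[5] → 0x20007  P=1,RW=1,US=1,PS=0
  L2 @0x20[8] → 0x22007  P=1,RW=1,US=1,PS=0
  ⇒ phys 0x22065  [3 reads]

TLB: [["0x380000", "0x1D"], ["0x340A08", "0x22"]]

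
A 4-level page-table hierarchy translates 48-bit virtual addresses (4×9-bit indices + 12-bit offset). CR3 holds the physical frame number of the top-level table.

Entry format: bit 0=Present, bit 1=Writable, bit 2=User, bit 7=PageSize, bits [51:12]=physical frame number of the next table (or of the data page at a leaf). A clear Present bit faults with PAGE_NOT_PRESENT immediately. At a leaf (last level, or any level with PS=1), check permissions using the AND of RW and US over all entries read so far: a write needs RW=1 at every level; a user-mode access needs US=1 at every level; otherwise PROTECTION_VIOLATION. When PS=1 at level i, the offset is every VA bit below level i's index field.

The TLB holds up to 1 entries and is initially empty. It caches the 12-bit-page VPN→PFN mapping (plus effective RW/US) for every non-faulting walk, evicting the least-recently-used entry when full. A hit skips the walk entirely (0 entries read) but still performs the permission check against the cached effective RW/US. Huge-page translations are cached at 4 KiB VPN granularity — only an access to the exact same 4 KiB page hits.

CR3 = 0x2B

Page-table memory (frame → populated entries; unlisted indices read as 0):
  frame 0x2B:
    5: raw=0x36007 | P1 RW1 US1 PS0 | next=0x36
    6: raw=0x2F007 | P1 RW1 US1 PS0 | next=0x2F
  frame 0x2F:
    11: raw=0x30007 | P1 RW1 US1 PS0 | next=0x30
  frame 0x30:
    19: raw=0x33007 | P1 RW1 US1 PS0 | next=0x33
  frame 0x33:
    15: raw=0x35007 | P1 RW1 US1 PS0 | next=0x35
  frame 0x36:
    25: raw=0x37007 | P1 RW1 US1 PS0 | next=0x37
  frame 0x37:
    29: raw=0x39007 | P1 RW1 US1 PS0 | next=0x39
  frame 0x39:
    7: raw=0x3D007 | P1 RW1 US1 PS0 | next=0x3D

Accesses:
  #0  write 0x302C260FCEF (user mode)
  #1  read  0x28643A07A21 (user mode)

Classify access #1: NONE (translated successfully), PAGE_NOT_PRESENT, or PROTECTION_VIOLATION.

Per-access translation:
#0 VA=0x302C260FCEF (w,user):
  L0 @0x2B[6] → 0x2F007  P=1,RW=1,US=1,PS=0
  L1 @0x2F[11] → 0x30007  P=1,RW=1,US=1,PS=0
  L2 @0x30[19] → 0x33007  P=1,RW=1,US=1,PS=0
  L3 @0x33[15] → 0x35007  P=1,RW=1,US=1,PS=0
  ⇒ phys 0x35CEF  [4 reads]
#1 VA=0x28643A07A21 (r,user):
  L0 @0x2B[5] → 0x36007  P=1,RW=1,US=1,PS=0
  L1 @0x36[25] → 0x37007  P=1,RW=1,US=1,PS=0
  L2 @0x37[29] → 0x39007  P=1,RW=1,US=1,PS=0
  L3 @0x39[7] → 0x3D007  P=1,RW=1,US=1,PS=0
  ⇒ phys 0x3DA21  [4 reads]

Access #1 fault: NONE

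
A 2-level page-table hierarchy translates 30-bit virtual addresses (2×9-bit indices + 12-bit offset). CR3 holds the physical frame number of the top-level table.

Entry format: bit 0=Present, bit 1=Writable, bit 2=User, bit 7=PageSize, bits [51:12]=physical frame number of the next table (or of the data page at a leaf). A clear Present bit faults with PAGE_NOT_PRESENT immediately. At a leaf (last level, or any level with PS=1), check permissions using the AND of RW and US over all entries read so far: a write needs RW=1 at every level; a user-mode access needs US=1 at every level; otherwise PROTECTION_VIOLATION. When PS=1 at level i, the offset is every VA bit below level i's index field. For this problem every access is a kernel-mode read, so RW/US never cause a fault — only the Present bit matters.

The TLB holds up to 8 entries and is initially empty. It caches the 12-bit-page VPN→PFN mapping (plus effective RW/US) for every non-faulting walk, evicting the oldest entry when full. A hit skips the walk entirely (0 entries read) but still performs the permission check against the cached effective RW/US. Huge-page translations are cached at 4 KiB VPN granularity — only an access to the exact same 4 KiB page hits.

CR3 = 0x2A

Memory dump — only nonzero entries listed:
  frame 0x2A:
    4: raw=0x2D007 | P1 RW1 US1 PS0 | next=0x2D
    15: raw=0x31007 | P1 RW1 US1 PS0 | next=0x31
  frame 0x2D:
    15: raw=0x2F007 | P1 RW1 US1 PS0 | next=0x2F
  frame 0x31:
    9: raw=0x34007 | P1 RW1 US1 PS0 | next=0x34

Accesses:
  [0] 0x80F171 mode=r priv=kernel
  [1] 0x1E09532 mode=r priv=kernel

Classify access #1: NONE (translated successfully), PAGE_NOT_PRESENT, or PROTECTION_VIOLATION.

Trace:
#0 VA=0x80F171 (r,kernel):
  [0] read 0x2A idx=4: raw=0x2D007 flags P=1 W=1 U=1 S=0
  [1] read 0x2D idx=15: raw=0x2F007 flags P=1 W=1 U=1 S=0
  ⇒ phys 0x2F171  [2 reads]
#1 VA=0x1E09532 (r,kernel):
  [0] read 0x2A idx=15: raw=0x31007 flags P=1 W=1 U=1 S=0
  [1] read 0x31 idx=9: raw=0x34007 flags P=1 W=1 U=1 S=0
  ⇒ phys 0x34532  [2 reads]

Access #1 fault: NONE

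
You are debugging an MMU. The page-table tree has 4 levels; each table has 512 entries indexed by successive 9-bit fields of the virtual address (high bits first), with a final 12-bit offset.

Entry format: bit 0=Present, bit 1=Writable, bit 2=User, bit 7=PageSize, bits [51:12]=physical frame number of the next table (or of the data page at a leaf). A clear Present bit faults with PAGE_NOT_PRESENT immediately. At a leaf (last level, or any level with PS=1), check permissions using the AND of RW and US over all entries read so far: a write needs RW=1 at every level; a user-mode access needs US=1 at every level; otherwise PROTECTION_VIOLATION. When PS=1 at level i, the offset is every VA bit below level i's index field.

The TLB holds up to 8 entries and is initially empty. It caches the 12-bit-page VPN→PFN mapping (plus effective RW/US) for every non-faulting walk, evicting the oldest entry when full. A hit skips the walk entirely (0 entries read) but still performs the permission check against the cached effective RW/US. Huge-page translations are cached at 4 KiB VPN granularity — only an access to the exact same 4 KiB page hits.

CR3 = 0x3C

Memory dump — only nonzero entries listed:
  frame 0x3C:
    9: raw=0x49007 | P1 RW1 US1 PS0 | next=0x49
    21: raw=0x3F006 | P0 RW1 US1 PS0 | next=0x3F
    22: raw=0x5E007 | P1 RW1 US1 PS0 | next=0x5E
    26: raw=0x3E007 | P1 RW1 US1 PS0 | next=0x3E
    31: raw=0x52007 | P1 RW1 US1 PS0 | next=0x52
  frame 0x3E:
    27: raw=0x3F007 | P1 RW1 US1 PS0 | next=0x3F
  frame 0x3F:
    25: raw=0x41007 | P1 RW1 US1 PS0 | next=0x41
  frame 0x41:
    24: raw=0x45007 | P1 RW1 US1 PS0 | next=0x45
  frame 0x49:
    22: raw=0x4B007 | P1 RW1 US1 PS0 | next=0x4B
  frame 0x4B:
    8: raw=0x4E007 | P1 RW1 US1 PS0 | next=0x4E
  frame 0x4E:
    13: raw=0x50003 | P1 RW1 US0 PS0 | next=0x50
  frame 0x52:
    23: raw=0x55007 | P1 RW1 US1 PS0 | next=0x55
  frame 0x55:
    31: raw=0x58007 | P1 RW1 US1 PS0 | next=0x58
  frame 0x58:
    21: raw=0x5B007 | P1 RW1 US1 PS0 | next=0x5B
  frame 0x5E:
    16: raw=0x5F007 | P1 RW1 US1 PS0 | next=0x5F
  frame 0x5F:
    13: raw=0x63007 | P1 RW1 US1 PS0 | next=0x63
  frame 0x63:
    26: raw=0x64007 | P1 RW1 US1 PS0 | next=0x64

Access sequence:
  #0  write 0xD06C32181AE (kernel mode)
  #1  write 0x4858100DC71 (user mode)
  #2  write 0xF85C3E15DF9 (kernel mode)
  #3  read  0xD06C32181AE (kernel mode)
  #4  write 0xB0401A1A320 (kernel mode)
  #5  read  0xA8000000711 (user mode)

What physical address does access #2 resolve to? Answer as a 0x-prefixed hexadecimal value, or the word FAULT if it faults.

Per-access translation:
#0 VA=0xD06C32181AE (w,kernel):
  L0 @0x3C[26] → 0x3E007  P=1,RW=1,US=1,PS=0
  L1 @0x3E[27] → 0x3F007  P=1,RW=1,US=1,PS=0
  L2 @0x3F[25] → 0x41007  P=1,RW=1,US=1,PS=0
  L3 @0x41[24] → 0x45007  P=1,RW=1,US=1,PS=0
  ⇒ phys 0x451AE  [4 reads]
#1 VA=0x4858100DC71 (w,user):
  L0 @0x3C[9] → 0x49007  P=1,RW=1,US=1,PS=0
  L1 @0x49[22] → 0x4B007  P=1,RW=1,US=1,PS=0
  L2 @0x4B[8] → 0x4E007  P=1,RW=1,US=1,PS=0
  L3 @0x4E[13] → 0x50003  P=1,RW=1,US=0,PS=0
  ✗ PROTECTION_VIOLATION  [4 reads]
#2 VA=0xF85C3E15DF9 (w,kernel):
  L0 @0x3C[31] → 0x52007  P=1,RW=1,US=1,PS=0
  L1 @0x52[23] → 0x55007  P=1,RW=1,US=1,PS=0
  L2 @0x55[31] → 0x58007  P=1,RW=1,US=1,PS=0
  L3 @0x58[21] → 0x5B007  P=1,RW=1,US=1,PS=0
  ⇒ phys 0x5BDF9  [4 reads]
#3 VA=0xD06C32181AE (r,kernel):
  TLB hit vpn=0xD06C3218 → PA=0x451AE
#4 VA=0xB0401A1A320 (w,kernel):
  L0 @0x3C[22] → 0x5E007  P=1,RW=1,US=1,PS=0
  L1 @0x5E[16] → 0x5F007  P=1,RW=1,US=1,PS=0
  L2 @0x5F[13] → 0x63007  P=1,RW=1,US=1,PS=0
  L3 @0x63[26] → 0x64007  P=1,RW=1,US=1,PS=0
  ⇒ phys 0x64320  [4 reads]
#5 VA=0xA8000000711 (r,user):
  L0 @0x3C[21] → 0x3F006  P=0,RW=1,US=1,PS=0
  ✗ PAGE_NOT_PRESENT  [1 reads]

Access #2 PA: 0x5BDF9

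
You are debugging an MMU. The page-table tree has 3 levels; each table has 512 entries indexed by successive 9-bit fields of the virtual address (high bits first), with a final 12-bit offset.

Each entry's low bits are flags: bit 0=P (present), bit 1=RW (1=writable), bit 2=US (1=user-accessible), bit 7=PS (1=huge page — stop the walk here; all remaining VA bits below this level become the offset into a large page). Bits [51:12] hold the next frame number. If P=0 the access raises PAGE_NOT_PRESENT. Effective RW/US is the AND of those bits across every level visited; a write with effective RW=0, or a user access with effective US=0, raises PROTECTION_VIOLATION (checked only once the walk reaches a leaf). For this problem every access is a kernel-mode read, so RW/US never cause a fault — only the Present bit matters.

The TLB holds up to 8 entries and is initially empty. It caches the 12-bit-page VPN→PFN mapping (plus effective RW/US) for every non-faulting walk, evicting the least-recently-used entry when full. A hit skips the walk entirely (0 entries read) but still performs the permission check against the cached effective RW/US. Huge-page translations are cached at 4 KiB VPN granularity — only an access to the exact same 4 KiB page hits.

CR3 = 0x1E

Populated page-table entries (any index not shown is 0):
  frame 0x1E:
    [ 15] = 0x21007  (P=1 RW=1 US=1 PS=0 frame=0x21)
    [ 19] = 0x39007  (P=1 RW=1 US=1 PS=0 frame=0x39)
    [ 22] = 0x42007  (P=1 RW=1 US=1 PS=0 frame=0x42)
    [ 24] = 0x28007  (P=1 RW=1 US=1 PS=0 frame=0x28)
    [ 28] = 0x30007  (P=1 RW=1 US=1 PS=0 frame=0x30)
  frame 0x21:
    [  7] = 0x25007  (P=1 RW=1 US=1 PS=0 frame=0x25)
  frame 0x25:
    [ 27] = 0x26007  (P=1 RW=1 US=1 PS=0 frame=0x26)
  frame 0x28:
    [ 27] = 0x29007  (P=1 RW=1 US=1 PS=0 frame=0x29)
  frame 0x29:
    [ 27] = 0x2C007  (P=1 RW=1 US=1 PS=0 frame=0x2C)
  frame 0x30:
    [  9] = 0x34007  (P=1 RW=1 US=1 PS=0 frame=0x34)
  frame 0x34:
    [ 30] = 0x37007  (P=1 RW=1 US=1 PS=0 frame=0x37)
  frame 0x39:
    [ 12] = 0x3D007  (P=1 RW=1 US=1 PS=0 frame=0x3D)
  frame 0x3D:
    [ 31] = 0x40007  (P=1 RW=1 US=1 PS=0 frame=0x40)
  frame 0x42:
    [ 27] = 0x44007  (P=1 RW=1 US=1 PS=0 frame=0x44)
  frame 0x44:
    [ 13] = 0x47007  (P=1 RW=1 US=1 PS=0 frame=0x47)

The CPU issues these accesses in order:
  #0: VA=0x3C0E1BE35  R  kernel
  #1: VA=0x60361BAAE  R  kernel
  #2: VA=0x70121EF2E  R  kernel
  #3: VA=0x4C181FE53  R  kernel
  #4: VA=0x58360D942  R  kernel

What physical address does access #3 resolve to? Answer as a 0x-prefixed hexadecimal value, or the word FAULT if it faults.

Per-access translation:
#0 VA=0x3C0E1BE35 (r,kernel):
  lvl0: tbl 0x1E, slot 15 ⇒ 0x21007 (P1/RW1/US1/PS0)
  lvl1: tbl 0x21, slot 7 ⇒ 0x25007 (P1/RW1/US1/PS0)
  lvl2: tbl 0x25, slot 27 ⇒ 0x26007 (P1/RW1/US1/PS0)
  ✓ 0x26E35  — 3 lookups
#1 VA=0x60361BAAE (r,kernel):
  lvl0: tbl 0x1E, slot 24 ⇒ 0x28007 (P1/RW1/US1/PS0)
  lvl1: tbl 0x28, slot 27 ⇒ 0x29007 (P1/RW1/US1/PS0)
  lvl2: tbl 0x29, slot 27 ⇒ 0x2C007 (P1/RW1/US1/PS0)
  ✓ 0x2CAAE  — 3 lookups
#2 VA=0x70121EF2E (r,kernel):
  lvl0: tbl 0x1E, slot 28 ⇒ 0x30007 (P1/RW1/US1/PS0)
  lvl1: tbl 0x30, slot 9 ⇒ 0x34007 (P1/RW1/US1/PS0)
  lvl2: tbl 0x34, slot 30 ⇒ 0x37007 (P1/RW1/US1/PS0)
  ✓ 0x37F2E  — 3 lookups
#3 VA=0x4C181FE53 (r,kernel):
  lvl0: tbl 0x1E, slot 19 ⇒ 0x39007 (P1/RW1/US1/PS0)
  lvl1: tbl 0x39, slot 12 ⇒ 0x3D007 (P1/RW1/US1/PS0)
  lvl2: tbl 0x3D, slot 31 ⇒ 0x40007 (P1/RW1/US1/PS0)
  ✓ 0x40E53  — 3 lookups
#4 VA=0x58360D942 (r,kernel):
  lvl0: tbl 0x1E, slot 22 ⇒ 0x42007 (P1/RW1/US1/PS0)
  lvl1: tbl 0x42, slot 27 ⇒ 0x44007 (P1/RW1/US1/PS0)
  lvl2: tbl 0x44, slot 13 ⇒ 0x47007 (P1/RW1/US1/PS0)
  ✓ 0x47942  — 3 lookups

Access #3 PA: 0x40E53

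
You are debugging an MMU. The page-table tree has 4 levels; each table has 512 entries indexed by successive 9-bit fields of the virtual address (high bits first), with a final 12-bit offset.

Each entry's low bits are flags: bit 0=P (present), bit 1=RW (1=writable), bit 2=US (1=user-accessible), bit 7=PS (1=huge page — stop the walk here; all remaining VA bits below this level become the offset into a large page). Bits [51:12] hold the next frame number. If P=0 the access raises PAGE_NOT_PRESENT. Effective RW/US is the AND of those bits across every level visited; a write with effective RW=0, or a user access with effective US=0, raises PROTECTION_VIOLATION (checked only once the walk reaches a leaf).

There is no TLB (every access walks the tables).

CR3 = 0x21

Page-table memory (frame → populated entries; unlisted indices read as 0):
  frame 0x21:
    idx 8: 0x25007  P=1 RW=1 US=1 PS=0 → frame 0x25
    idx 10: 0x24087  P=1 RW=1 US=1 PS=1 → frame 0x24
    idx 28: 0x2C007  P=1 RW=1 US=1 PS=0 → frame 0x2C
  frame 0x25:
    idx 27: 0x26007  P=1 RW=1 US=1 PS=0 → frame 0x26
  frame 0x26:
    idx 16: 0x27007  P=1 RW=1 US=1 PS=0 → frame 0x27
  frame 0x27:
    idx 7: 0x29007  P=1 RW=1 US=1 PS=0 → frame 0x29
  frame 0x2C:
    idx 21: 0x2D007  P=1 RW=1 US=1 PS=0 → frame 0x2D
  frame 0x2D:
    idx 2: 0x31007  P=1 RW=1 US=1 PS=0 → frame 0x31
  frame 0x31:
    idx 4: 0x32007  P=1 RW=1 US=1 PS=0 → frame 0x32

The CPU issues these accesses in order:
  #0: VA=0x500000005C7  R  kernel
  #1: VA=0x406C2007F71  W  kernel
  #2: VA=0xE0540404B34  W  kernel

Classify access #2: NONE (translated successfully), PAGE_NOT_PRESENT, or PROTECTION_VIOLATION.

Per-access translation:
#0 VA=0x500000005C7 (r,kernel):
  L0: frame=0x21 idx=10 entry=0x24087 [P=1 RW=1 US=1 PS=1]
  ⇒ phys 0x245C7 (huge @L0)  [1 reads]
#1 VA=0x406C2007F71 (w,kernel):
  L0: frame=0x21 idx=8 entry=0x25007 [P=1 RW=1 US=1 PS=0]
  L1: frame=0x25 idx=27 entry=0x26007 [P=1 RW=1 US=1 PS=0]
  L2: frame=0x26 idx=16 entry=0x27007 [P=1 RW=1 US=1 PS=0]
  L3: frame=0x27 idx=7 entry=0x29007 [P=1 RW=1 US=1 PS=0]
  ⇒ phys 0x29F71  [4 reads]
#2 VA=0xE0540404B34 (w,kernel):
  L0: frame=0x21 idx=28 entry=0x2C007 [P=1 RW=1 US=1 PS=0]
  L1: frame=0x2C idx=21 entry=0x2D007 [P=1 RW=1 US=1 PS=0]
  L2: frame=0x2D idx=2 entry=0x31007 [P=1 RW=1 US=1 PS=0]
  L3: frame=0x31 idx=4 entry=0x32007 [P=1 RW=1 US=1 PS=0]
  ⇒ phys 0x32B34  [4 reads]

Access #2 fault: NONE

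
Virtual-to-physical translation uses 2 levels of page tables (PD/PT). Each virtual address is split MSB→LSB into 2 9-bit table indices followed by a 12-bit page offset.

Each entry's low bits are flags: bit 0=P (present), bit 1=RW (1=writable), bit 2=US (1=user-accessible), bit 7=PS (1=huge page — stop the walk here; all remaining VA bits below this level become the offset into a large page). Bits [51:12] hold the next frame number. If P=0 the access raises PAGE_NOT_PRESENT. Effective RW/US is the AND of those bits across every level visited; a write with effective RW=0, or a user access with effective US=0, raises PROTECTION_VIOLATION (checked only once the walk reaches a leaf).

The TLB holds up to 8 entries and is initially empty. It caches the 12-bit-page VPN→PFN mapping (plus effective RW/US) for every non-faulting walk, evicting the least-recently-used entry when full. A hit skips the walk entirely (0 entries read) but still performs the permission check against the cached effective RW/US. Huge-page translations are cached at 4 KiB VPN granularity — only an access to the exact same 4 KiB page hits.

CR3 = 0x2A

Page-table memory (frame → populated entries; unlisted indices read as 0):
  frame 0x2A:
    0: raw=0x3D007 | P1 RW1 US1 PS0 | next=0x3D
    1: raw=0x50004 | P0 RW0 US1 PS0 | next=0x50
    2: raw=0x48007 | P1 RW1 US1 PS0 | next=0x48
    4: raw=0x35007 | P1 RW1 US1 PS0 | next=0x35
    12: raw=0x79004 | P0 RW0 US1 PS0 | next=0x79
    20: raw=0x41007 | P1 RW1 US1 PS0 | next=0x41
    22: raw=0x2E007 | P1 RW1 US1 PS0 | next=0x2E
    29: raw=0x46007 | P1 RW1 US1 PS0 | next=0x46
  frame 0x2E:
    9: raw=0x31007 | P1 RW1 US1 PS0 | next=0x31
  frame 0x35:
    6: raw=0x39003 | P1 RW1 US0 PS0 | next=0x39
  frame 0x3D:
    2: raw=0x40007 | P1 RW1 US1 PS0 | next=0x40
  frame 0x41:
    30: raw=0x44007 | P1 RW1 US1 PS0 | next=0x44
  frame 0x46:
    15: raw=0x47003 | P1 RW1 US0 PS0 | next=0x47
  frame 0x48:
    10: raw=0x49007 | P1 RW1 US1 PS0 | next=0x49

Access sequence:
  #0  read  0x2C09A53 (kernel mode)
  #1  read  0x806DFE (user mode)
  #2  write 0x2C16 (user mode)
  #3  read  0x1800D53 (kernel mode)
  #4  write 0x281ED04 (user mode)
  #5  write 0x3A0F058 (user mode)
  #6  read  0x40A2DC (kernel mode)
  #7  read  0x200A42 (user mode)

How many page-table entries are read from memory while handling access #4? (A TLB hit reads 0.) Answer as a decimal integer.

Walk each access:
#0 VA=0x2C09A53 (r,kernel):
  L0 @0x2A[22] → 0x2E007  P=1,RW=1,US=1,PS=0
  L1 @0x2E[9] → 0x31007  P=1,RW=1,US=1,PS=0
  ⇒ phys 0x31A53  [2 reads]
#1 VA=0x806DFE (r,user):
  L0 @0x2A[4] → 0x35007  P=1,RW=1,US=1,PS=0
  L1 @0x35[6] → 0x39003  P=1,RW=1,US=0,PS=0
  → PROTECTION_VIOLATION  (2 entries read)
#2 VA=0x2C16 (w,user):
  L0 @0x2A[0] → 0x3D007  P=1,RW=1,US=1,PS=0
  L1 @0x3D[2] → 0x40007  P=1,RW=1,US=1,PS=0
  ⇒ phys 0x40C16  [2 reads]
#3 VA=0x1800D53 (r,kernel):
  L0 @0x2A[12] → 0x79004  P=0,RW=0,US=1,PS=0
  → PAGE_NOT_PRESENT  (1 entries read)
#4 VA=0x281ED04 (w,user):
  L0 @0x2A[20] → 0x41007  P=1,RW=1,US=1,PS=0
  L1 @0x41[30] → 0x44007  P=1,RW=1,US=1,PS=0
  ⇒ phys 0x44D04  [2 reads]
#5 VA=0x3A0F058 (w,user):
  L0 @0x2A[29] → 0x46007  P=1,RW=1,US=1,PS=0
  L1 @0x46[15] → 0x47003  P=1,RW=1,US=0,PS=0
  → PROTECTION_VIOLATION  (2 entries read)
#6 VA=0x40A2DC (r,kernel):
  L0 @0x2A[2] → 0x48007  P=1,RW=1,US=1,PS=0
  L1 @0x48[10] → 0x49007  P=1,RW=1,US=1,PS=0
  ⇒ phys 0x492DC  [2 reads]
#7 VA=0x200A42 (r,user):
  L0 @0x2A[1] → 0x50004  P=0,RW=0,US=1,PS=0
  → PAGE_NOT_PRESENT  (1 entries read)

Entries read for #4: 2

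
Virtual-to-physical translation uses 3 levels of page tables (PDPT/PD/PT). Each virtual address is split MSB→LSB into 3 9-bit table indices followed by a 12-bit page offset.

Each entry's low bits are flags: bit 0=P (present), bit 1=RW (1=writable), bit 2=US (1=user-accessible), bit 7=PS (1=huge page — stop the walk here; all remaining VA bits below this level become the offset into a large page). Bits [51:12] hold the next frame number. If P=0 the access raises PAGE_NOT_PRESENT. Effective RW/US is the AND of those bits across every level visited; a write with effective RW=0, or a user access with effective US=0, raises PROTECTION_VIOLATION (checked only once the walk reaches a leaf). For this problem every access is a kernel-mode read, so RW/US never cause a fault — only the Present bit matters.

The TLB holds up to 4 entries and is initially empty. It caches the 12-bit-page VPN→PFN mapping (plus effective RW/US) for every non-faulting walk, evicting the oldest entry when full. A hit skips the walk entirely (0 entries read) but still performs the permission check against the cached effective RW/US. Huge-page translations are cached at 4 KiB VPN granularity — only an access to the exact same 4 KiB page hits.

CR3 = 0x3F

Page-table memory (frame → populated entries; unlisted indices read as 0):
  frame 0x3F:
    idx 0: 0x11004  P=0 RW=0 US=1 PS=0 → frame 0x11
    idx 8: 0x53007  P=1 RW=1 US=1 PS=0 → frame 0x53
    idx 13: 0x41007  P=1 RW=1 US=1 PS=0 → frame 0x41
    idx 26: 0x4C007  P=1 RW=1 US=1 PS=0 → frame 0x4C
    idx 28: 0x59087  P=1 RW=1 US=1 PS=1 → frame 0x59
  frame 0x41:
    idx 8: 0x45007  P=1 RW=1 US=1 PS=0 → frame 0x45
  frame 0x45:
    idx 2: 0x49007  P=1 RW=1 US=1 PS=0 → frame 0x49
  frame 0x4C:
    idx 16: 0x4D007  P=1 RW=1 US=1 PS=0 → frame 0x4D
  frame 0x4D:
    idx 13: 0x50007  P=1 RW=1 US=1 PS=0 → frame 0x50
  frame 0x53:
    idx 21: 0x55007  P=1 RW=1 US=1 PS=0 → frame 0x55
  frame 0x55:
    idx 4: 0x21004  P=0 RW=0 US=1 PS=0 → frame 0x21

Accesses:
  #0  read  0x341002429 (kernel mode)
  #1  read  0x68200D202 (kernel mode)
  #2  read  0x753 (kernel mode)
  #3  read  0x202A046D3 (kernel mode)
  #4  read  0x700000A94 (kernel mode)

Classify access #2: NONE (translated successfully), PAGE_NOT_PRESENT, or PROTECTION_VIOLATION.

Trace:
#0 VA=0x341002429 (r,kernel):
  L0 @0x3F[13] → 0x41007  P=1,RW=1,US=1,PS=0
  L1 @0x41[8] → 0x45007  P=1,RW=1,US=1,PS=0
  L2 @0x45[2] → 0x49007  P=1,RW=1,US=1,PS=0
  ⇒ phys 0x49429  [3 reads]
#1 VA=0x68200D202 (r,kernel):
  L0 @0x3F[26] → 0x4C007  P=1,RW=1,US=1,PS=0
  L1 @0x4C[16] → 0x4D007  P=1,RW=1,US=1,PS=0
  L2 @0x4D[13] → 0x50007  P=1,RW=1,US=1,PS=0
  ⇒ phys 0x50202  [3 reads]
#2 VA=0x753 (r,kernel):
  L0 @0x3F[0] → 0x11004  P=0,RW=0,US=1,PS=0
  ✗ PAGE_NOT_PRESENT  [1 reads]
#3 VA=0x202A046D3 (r,kernel):
  L0 @0x3F[8] → 0x53007  P=1,RW=1,US=1,PS=0
  L1 @0x53[21] → 0x55007  P=1,RW=1,US=1,PS=0
  L2 @0x55[4] → 0x21004  P=0,RW=0,US=1,PS=0
  ✗ PAGE_NOT_PRESENT  [3 reads]
#4 VA=0x700000A94 (r,kernel):
  L0 @0x3F[28] → 0x59087  P=1,RW=1,US=1,PS=1
  ⇒ phys 0x59A94 (huge @L0)  [1 reads]

Access #2 fault: PAGE_NOT_PRESENT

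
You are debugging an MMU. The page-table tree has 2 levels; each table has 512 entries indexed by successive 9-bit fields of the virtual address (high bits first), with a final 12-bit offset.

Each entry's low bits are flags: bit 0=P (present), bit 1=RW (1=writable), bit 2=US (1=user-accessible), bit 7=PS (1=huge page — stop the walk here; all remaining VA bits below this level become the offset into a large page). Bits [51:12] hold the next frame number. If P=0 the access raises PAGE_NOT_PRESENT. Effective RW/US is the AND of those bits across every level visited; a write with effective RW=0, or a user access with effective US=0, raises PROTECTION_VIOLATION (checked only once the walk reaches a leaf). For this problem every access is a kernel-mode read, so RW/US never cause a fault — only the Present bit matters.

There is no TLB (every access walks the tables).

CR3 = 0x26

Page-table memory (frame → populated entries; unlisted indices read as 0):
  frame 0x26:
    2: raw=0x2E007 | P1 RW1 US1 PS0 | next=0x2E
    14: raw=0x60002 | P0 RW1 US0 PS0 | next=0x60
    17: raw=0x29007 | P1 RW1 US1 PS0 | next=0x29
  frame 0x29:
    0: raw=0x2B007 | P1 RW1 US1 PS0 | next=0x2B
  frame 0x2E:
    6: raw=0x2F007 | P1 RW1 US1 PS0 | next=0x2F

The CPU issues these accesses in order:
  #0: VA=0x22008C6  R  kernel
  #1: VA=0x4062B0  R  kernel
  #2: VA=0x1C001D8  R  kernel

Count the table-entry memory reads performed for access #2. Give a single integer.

Per-access translation:
#0 VA=0x22008C6 (r,kernel):
  L0: frame=0x26 idx=17 entry=0x29007 [P=1 RW=1 US=1 PS=0]
  L1: frame=0x29 idx=0 entry=0x2B007 [P=1 RW=1 US=1 PS=0]
  → PA=0x2B8C6  (2 entries read)
#1 VA=0x4062B0 (r,kernel):
  L0: frame=0x26 idx=2 entry=0x2E007 [P=1 RW=1 US=1 PS=0]
  L1: frame=0x2E idx=6 entry=0x2F007 [P=1 RW=1 US=1 PS=0]
  → PA=0x2F2B0  (2 entries read)
#2 VA=0x1C001D8 (r,kernel):
  L0: frame=0x26 idx=14 entry=0x60002 [P=0 RW=1 US=0 PS=0]
  ✗ PAGE_NOT_PRESENT  [1 reads]

Entries read for #2: 1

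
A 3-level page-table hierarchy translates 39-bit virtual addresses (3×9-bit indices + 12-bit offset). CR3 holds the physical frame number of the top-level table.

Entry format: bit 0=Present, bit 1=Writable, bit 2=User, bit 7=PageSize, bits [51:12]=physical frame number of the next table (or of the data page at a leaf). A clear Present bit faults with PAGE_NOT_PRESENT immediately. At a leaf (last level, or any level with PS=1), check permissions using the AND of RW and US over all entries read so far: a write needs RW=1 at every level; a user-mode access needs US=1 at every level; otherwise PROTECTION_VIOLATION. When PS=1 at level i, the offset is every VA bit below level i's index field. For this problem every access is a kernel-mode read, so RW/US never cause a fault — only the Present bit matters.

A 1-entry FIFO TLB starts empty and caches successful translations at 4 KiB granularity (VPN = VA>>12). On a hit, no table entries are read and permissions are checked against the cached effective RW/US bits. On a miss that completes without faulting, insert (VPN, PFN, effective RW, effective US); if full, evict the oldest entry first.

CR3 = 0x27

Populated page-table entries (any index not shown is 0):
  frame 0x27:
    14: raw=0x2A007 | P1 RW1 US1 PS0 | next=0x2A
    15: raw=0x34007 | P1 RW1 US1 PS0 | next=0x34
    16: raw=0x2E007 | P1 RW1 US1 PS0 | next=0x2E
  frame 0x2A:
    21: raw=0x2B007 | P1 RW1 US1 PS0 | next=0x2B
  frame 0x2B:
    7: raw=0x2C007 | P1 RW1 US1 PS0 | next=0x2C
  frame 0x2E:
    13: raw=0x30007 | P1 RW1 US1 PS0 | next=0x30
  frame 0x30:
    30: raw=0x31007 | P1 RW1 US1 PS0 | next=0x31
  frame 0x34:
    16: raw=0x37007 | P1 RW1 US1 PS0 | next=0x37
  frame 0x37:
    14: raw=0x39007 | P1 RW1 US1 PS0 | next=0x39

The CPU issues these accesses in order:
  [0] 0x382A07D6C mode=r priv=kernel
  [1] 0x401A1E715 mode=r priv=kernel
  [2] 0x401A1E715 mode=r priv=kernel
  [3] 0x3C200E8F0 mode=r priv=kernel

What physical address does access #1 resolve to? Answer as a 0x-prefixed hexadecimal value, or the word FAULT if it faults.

Per-access translation:
#0 VA=0x382A07D6C (r,kernel):
  L0 @0x27[14] → 0x2A007  P=1,RW=1,US=1,PS=0
  L1 @0x2A[21] → 0x2B007  P=1,RW=1,US=1,PS=0
  L2 @0x2B[7] → 0x2C007  P=1,RW=1,US=1,PS=0
  ⇒ phys 0x2CD6C  [3 reads]
#1 VA=0x401A1E715 (r,kernel):
  L0 @0x27[16] → 0x2E007  P=1,RW=1,US=1,PS=0
  L1 @0x2E[13] → 0x30007  P=1,RW=1,US=1,PS=0
  L2 @0x30[30] → 0x31007  P=1,RW=1,US=1,PS=0
  ⇒ phys 0x31715  [3 reads]
#2 VA=0x401A1E715 (r,kernel):
  TLB hit vpn=0x401A1E → PA=0x31715
#3 VA=0x3C200E8F0 (r,kernel):
  L0 @0x27[15] → 0x34007  P=1,RW=1,US=1,PS=0
  L1 @0x34[16] → 0x37007  P=1,RW=1,US=1,PS=0
  L2 @0x37[14] → 0x39007  P=1,RW=1,US=1,PS=0
  ⇒ phys 0x398F0  [3 reads]

Access #1 PA: 0x31715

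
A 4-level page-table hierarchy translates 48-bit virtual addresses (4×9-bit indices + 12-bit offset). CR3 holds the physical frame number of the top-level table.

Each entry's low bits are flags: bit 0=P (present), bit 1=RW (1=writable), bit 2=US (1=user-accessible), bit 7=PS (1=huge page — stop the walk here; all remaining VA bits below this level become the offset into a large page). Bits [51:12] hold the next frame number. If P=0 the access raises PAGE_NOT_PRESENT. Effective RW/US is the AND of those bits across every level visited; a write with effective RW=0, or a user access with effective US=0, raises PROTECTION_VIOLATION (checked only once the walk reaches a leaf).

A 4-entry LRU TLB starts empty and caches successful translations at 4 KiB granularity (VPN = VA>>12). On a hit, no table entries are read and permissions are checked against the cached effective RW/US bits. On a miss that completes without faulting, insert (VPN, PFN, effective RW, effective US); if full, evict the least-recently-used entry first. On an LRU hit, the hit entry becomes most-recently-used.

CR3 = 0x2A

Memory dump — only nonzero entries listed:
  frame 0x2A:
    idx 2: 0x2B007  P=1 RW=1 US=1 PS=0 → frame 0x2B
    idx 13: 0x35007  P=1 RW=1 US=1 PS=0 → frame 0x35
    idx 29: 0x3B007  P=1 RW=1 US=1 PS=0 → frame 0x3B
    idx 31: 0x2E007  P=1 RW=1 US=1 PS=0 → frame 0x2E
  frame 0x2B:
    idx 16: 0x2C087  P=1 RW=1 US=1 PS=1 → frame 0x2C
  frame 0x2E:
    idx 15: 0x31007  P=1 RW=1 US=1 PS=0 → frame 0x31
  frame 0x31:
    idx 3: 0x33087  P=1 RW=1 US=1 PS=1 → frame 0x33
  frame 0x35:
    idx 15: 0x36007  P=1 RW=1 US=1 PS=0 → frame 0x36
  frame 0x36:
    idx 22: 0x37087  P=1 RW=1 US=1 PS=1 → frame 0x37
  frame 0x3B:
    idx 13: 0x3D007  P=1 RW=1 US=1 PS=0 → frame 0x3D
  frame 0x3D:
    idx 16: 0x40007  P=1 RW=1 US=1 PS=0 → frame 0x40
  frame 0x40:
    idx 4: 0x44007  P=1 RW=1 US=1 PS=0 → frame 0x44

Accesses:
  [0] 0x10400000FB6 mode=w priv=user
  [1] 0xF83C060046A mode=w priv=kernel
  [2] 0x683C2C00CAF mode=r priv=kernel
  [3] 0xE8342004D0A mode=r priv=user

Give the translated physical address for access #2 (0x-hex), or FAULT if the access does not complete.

Per-access translation:
#0 VA=0x10400000FB6 (w,user):
  L0 @0x2A[2] → 0x2B007  P=1,RW=1,US=1,PS=0
  L1 @0x2B[16] → 0x2C087  P=1,RW=1,US=1,PS=1
  → PA=0x2CFB6 (huge @L1)  (2 entries read)
#1 VA=0xF83C060046A (w,kernel):
  L0 @0x2A[31] → 0x2E007  P=1,RW=1,US=1,PS=0
  L1 @0x2E[15] → 0x31007  P=1,RW=1,US=1,PS=0
  L2 @0x31[3] → 0x33087  P=1,RW=1,US=1,PS=1
  → PA=0x3346A (huge @L2)  (3 entries read)
#2 VA=0x683C2C00CAF (r,kernel):
  L0 @0x2A[13] → 0x35007  P=1,RW=1,US=1,PS=0
  L1 @0x35[15] → 0x36007  P=1,RW=1,US=1,PS=0
  L2 @0x36[22] → 0x37087  P=1,RW=1,US=1,PS=1
  → PA=0x37CAF (huge @L2)  (3 entries read)
#3 VA=0xE8342004D0A (r,user):
  L0 @0x2A[29] → 0x3B007  P=1,RW=1,US=1,PS=0
  L1 @0x3B[13] → 0x3D007  P=1,RW=1,US=1,PS=0
  L2 @0x3D[16] → 0x40007  P=1,RW=1,US=1,PS=0
  L3 @0x40[4] → 0x44007  P=1,RW=1,US=1,PS=0
  → PA=0x44D0A  (4 entries read)

Access #2 PA: 0x37CAF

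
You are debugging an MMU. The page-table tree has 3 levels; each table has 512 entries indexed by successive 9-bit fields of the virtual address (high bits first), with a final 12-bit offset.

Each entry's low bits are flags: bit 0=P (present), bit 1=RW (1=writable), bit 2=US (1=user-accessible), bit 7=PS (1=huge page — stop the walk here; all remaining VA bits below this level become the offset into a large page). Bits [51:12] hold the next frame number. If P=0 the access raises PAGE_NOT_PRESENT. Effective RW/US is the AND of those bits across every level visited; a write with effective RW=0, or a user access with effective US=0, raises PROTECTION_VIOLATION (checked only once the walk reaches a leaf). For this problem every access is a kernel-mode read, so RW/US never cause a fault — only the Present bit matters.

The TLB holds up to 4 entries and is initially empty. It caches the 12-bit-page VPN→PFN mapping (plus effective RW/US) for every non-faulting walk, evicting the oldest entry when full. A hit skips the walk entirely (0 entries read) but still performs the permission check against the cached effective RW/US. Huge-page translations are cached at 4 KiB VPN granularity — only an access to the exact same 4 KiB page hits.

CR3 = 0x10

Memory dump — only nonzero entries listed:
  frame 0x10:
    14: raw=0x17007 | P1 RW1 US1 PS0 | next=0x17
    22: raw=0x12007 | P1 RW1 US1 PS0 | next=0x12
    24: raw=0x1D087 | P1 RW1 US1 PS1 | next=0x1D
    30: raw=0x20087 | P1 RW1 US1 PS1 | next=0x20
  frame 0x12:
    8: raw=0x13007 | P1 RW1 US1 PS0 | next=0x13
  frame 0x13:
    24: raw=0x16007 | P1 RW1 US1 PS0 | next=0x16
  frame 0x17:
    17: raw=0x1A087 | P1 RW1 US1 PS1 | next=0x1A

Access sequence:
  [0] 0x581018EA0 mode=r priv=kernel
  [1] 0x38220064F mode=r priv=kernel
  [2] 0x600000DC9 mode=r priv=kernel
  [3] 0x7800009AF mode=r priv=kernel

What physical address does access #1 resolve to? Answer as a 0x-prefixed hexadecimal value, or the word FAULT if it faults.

Per-access translation:
#0 VA=0x581018EA0 (r,kernel):
  L0 @0x10[22] → 0x12007  P=1,RW=1,US=1,PS=0
  L1 @0x12[8] → 0x13007  P=1,RW=1,US=1,PS=0
  L2 @0x13[24] → 0x16007  P=1,RW=1,US=1,PS=0
  → PA=0x16EA0  (3 entries read)
#1 VA=0x38220064F (r,kernel):
  L0 @0x10[14] → 0x17007  P=1,RW=1,US=1,PS=0
  L1 @0x17[17] → 0x1A087  P=1,RW=1,US=1,PS=1
  → PA=0x1A64F (huge @L1)  (2 entries read)
#2 VA=0x600000DC9 (r,kernel):
  L0 @0x10[24] → 0x1D087  P=1,RW=1,US=1,PS=1
  → PA=0x1DDC9 (huge @L0)  (1 entries read)
#3 VA=0x7800009AF (r,kernel):
  L0 @0x10[30] → 0x20087  P=1,RW=1,US=1,PS=1
  → PA=0x209AF (huge @L0)  (1 entries read)

Access #1 PA: 0x1A64F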